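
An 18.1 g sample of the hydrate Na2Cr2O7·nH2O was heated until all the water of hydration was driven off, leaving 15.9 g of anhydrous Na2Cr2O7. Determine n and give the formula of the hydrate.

Mass of water lost = 18.1 − 15.9 = 2.2 g → 2.2 / 18.02 = 0.1221 mol H2O
Molar mass of Na2Cr2O7 = 261.98 g/mol → mol Na2Cr2O7 = 15.9 / 261.98 = 0.06069
n = 0.1221 / 0.06069 = 2.01 ≈ 2 → Na2Cr2O7·2H2O

Na2Cr2O7·2H2O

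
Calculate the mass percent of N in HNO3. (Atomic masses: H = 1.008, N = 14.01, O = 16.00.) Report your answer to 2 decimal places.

22.23%

Molar mass = 1(1.008) + 1(14.01) + 3(16.00) = 63.018 g/mol
Mass of N per mole = 1 × 14.01 = 14.010 g
% N = 14.010 / 63.018 × 100 = 22.23%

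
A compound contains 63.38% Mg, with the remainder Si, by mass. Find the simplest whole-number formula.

Mg2Si

Assume 100 g: 63.38 g Mg, 36.62 g Si.
Moles — Mg: 63.38 / 24.31 = 2.607 mol; Si: 36.62 / 28.09 = 1.304 mol
Smallest is Si at 1.304 mol; normalising gives Mg 2.000, Si 1.000
≈ 2:1 → Mg2Si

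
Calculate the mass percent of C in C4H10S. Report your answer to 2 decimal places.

Molar mass = 4(12.01) + 10(1.008) + 1(32.07) = 90.190 g/mol
Mass of C per mole = 4 × 12.01 = 48.040 g
% C = 48.040 / 90.190 × 100 = 53.27%

53.27%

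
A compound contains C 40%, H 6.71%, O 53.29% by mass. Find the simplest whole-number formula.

CH2O

Assume 100 g: 40 g C, 6.71 g H, 53.29 g O.
Moles — C: 40 / 12.01 = 3.331 mol; H: 6.71 / 1.008 = 6.657 mol; O: 53.29 / 16.00 = 3.331 mol
Smallest is C at 3.331 mol; normalising gives C 1.000, H 1.999, O 1.000
≈ 1:2:1 → CH2O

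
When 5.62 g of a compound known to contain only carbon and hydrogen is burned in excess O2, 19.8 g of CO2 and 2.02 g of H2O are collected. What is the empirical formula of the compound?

mol C = 19.8 / 44.01 = 0.4499; mass C = 0.4499 × 12.01 = 5.403 g
mol H = 2 × (2.02 / 18.02) = 0.2242; mass H = 0.2242 × 1.008 = 0.2260 g
Divide by the smallest (0.2242 mol H): C 2.007, H 1.000
→ C2H

C2H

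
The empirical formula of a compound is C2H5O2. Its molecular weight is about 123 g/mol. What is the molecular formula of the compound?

Empirical-formula mass = 61.06 g/mol
n = 123 / 61.06 = 2.01 ≈ 2
Molecular formula = (C2H5O2)2 = C4H10O4

C4H10O4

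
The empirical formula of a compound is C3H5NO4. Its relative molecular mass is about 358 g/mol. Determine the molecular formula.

C9H15N3O12

Empirical-formula mass = 119.08 g/mol
n = 358 / 119.08 = 3.01 ≈ 3
Molecular formula = (C3H5NO4)3 = C9H15N3O12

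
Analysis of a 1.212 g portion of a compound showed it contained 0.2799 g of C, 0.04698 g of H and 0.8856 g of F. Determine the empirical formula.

Moles — C: 0.2799 / 12.01 = 0.02331 mol; H: 0.04698 / 1.008 = 0.04661 mol; F: 0.8856 / 19.00 = 0.04661 mol
Ratios (÷ 0.02331): C 1.000, H 2.000, F 2.000
→ CH2F2

CH2F2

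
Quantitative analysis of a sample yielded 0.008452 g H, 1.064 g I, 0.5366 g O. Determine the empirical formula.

HIO4

n(H) = 0.008452/1.008 = 0.008385, n(I) = 1.064/126.90 = 0.008385, n(O) = 0.5366/16.00 = 0.03354
Divide by the smallest (0.008385 mol I): H 1.000, I 1.000, O 4.000
→ HIO4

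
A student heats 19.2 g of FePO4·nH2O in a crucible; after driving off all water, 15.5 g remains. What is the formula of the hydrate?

Mass of water lost = 19.2 − 15.5 = 3.7 g → 3.7 / 18.02 = 0.2053 mol H2O
Molar mass of FePO4 = 150.82 g/mol → mol FePO4 = 15.5 / 150.82 = 0.1028
n = 0.2053 / 0.1028 = 2.00 ≈ 2 → FePO4·2H2O

FePO4·2H2O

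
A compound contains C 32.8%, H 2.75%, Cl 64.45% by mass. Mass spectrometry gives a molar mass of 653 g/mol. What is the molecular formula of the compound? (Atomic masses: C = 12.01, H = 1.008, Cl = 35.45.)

Assume 100 g: 32.8 g C, 2.75 g H, 64.45 g Cl.
n(C) = 32.8/12.01 = 2.731, n(H) = 2.75/1.008 = 2.728, n(Cl) = 64.45/35.45 = 1.818
Smallest is Cl at 1.818 mol; normalising gives C 1.502, H 1.501, Cl 1.000
Scaling by 2: C 3.00, H 3.00, Cl 2.00 → C3H3Cl2
Empirical-formula mass = 109.95 g/mol
n = 653 / 109.95 = 5.94 ≈ 6
Molecular formula = (C3H3Cl2)×6 = C18H18Cl12

C18H18Cl12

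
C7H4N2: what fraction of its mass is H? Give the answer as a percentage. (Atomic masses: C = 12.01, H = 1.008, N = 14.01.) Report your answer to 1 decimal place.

Molar mass = 7(12.01) + 4(1.008) + 2(14.01) = 116.122 g/mol
Mass of H per mole = 4 × 1.008 = 4.032 g
% H = 4.032 / 116.122 × 100 = 3.5%

3.5%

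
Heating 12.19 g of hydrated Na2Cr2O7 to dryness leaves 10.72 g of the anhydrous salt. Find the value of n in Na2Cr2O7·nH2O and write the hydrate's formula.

Na2Cr2O7·2H2O

Mass of water lost = 12.19 − 10.72 = 1.47 g → 1.47 / 18.02 = 0.08158 mol H2O
Molar mass of Na2Cr2O7 = 261.98 g/mol → mol Na2Cr2O7 = 10.72 / 261.98 = 0.04092
n = 0.08158 / 0.04092 = 1.99 ≈ 2 → Na2Cr2O7·2H2O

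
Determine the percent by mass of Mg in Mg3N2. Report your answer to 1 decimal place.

72.2%

Molar mass = 3(24.31) + 2(14.01) = 100.950 g/mol
Mass of Mg per mole = 3 × 24.31 = 72.930 g
% Mg = 72.930 / 100.950 × 100 = 72.2%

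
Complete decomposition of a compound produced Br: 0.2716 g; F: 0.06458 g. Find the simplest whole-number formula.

BrF

Br: 0.2716 g ÷ 79.90 g/mol = 0.003399 mol
F: 0.06458 g ÷ 19.00 g/mol = 0.003399 mol
Ratios (÷ 0.003399): Br 1.000, F 1.000
≈ 1:1 → BrF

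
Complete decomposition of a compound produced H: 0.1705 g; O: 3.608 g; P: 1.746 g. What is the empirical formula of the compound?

H3O4P

n(H) = 0.1705/1.008 = 0.1691, n(O) = 3.608/16.00 = 0.2255, n(P) = 1.746/30.97 = 0.05638
Divide by the smallest (0.05638 mol P): H 3.000, O 4.000, P 1.000
≈ 3:4:1 → H3O4P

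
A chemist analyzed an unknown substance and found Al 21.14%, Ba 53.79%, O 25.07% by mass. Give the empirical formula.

Assume 100 g: 21.14 g Al, 53.79 g Ba, 25.07 g O.
Moles — Al: 21.14 / 26.98 = 0.7835 mol; Ba: 53.79 / 137.33 = 0.3917 mol; O: 25.07 / 16.00 = 1.567 mol
Ratios (÷ 0.3917): Al 2.000, Ba 1.000, O 4.000
≈ 2:1:4 → Al2BaO4

Al2BaO4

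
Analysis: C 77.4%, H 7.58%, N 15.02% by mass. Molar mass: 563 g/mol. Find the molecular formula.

C36H42N6

Assume 100 g: 77.4 g C, 7.58 g H, 15.02 g N.
C: 77.4 g ÷ 12.01 g/mol = 6.445 mol
H: 7.58 g ÷ 1.008 g/mol = 7.52 mol
N: 15.02 g ÷ 14.01 g/mol = 1.072 mol
Ratios (÷ 1.072): C 6.011, H 7.014, N 1.000
≈ 6:7:1 → C6H7N
Empirical-formula mass = 93.13 g/mol
n = 563 / 93.13 = 6.05 ≈ 6
Molecular formula = (C6H7N)×6 = C36H42N6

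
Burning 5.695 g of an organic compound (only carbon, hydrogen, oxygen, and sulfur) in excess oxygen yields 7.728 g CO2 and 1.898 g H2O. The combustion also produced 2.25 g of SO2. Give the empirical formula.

C5H6O4S

mol C = 7.728 / 44.01 = 0.1756; mass C = 0.1756 × 12.01 = 2.109 g
mol H = 2 × (1.898 / 18.02) = 0.2107; mass H = 0.2107 × 1.008 = 0.2123 g
mol S = 2.25 / 64.07 = 0.03512; mass S = 1.126 g
mass O = 5.695 − (3.447) = 2.248 g → mol O = 0.1405
Divide by the smallest (0.03512 mol S): C 5.000, H 5.999, O 4.000, S 1.000
Ratio ≈ 5:6:4:1, so the empirical formula is C5H6O4S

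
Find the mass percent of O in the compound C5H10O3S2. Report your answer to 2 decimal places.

Molar mass = 5(12.01) + 10(1.008) + 3(16.00) + 2(32.07) = 182.270 g/mol
Mass of O per mole = 3 × 16.00 = 48.000 g
% O = 48.000 / 182.270 × 100 = 26.33%

26.33%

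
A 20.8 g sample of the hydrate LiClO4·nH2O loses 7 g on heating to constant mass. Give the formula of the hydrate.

Mass of anhydrous LiClO4 = 20.8 − 7 = 13.8 g
mol H2O = 7 / 18.02 = 0.3885
Molar mass of LiClO4 = 106.39 g/mol → mol LiClO4 = 13.8 / 106.39 = 0.1297
n = 0.3885 / 0.1297 = 2.99 ≈ 3 → LiClO4·3H2O

LiClO4·3H2O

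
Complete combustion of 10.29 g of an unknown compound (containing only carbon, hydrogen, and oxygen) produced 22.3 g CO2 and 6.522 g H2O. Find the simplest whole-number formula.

C7H10O3

mol C = 22.3 / 44.01 = 0.5067; mass C = 0.5067 × 12.01 = 6.086 g
mol H = 2 × (6.522 / 18.02) = 0.7239; mass H = 0.7239 × 1.008 = 0.7297 g
mass O = 10.29 − (6.815) = 3.475 g → mol O = 0.2172
Ratios (÷ 0.2172): C 2.333, H 3.333, O 1.000
Scaling by 3: C 7.00, H 10.00, O 3.00 → C7H10O3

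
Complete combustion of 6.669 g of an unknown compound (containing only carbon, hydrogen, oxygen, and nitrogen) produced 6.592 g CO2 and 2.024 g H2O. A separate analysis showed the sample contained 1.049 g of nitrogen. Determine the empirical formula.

mol C = 6.592 / 44.01 = 0.1498; mass C = 0.1498 × 12.01 = 1.799 g
mol H = 2 × (2.024 / 18.02) = 0.2246; mass H = 0.2246 × 1.008 = 0.2264 g
mol N = 1.049 / 14.01 = 0.07488
mass O = 6.669 − (3.074) = 3.595 g → mol O = 0.2247
Smallest is N at 0.07488 mol; normalising gives C 2.000, H 3.000, N 1.000, O 3.001
≈ 2:3:1:3 → C2H3NO3

C2H3NO3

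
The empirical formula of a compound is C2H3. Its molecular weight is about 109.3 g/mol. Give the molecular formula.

C8H12

Empirical-formula mass = 27.04 g/mol
n = 109.3 / 27.04 = 4.04 ≈ 4
Molecular formula = (C2H3)4 = C8H12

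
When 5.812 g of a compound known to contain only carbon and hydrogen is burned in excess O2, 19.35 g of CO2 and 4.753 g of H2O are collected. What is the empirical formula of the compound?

mol C = 19.35 / 44.01 = 0.4397; mass C = 0.4397 × 12.01 = 5.280 g
mol H = 2 × (4.753 / 18.02) = 0.5275; mass H = 0.5275 × 1.008 = 0.5317 g
Smallest is C at 0.4397 mol; normalising gives C 1.000, H 1.200
×5: C 5.00, H 6.00 → C5H6

C5H6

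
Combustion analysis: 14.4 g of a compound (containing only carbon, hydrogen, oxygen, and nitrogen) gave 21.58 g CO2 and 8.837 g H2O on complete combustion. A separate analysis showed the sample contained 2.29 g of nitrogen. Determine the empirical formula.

mol C = 21.58 / 44.01 = 0.4903; mass C = 0.4903 × 12.01 = 5.889 g
mol H = 2 × (8.837 / 18.02) = 0.9808; mass H = 0.9808 × 1.008 = 0.9886 g
mol N = 2.29 / 14.01 = 0.1635
mass O = 14.4 − (9.168) = 5.232 g → mol O = 0.3270
Smallest is N at 0.1635 mol; normalising gives C 3.000, H 6.000, N 1.000, O 2.001
Ratio ≈ 3:6:1:2, so the empirical formula is C3H6NO2

C3H6NO2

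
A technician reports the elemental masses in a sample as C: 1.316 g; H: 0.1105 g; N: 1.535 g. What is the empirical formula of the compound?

Moles — C: 1.316 / 12.01 = 0.1096 mol; H: 0.1105 / 1.008 = 0.1096 mol; N: 1.535 / 14.01 = 0.1096 mol
Ratios (÷ 0.1096): C 1.000, H 1.001, N 1.000
Ratio ≈ 1:1:1, so the empirical formula is CHN

CHN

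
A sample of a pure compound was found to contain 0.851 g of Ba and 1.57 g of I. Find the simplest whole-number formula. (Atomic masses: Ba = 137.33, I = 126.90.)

n(Ba) = 0.851/137.33 = 0.006197, n(I) = 1.57/126.90 = 0.01237
Divide by the smallest (0.006197 mol Ba): Ba 1.000, I 1.997
Ratio ≈ 1:2, so the empirical formula is BaI2

BaI2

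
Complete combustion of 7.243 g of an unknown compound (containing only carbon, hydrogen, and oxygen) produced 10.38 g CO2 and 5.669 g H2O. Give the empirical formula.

mol C = 10.38 / 44.01 = 0.2359; mass C = 0.2359 × 12.01 = 2.833 g
mol H = 2 × (5.669 / 18.02) = 0.6292; mass H = 0.6292 × 1.008 = 0.6342 g
mass O = 7.243 − (3.467) = 3.776 g → mol O = 0.2360
Divide by the smallest (0.2359 mol C): C 1.000, H 2.668, O 1.001
Scaling by 3: C 3.00, H 8.00, O 3.00 → C3H8O3

C3H8O3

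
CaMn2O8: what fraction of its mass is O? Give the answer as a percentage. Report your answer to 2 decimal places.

46.05%

Molar mass = 1(40.08) + 2(54.94) + 8(16.00) = 277.960 g/mol
Mass of O per mole = 8 × 16.00 = 128.000 g
% O = 128.000 / 277.960 × 100 = 46.05%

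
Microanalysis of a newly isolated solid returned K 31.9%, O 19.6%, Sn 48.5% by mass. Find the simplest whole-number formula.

Assume 100 g: 31.9 g K, 19.6 g O, 48.5 g Sn.
K: 31.9 g ÷ 39.10 g/mol = 0.8159 mol
O: 19.6 g ÷ 16.00 g/mol = 1.225 mol
Sn: 48.5 g ÷ 118.71 g/mol = 0.4086 mol
Smallest is Sn at 0.4086 mol; normalising gives K 1.997, O 2.998, Sn 1.000
Ratio ≈ 2:3:1, so the empirical formula is K2O3Sn

K2O3Sn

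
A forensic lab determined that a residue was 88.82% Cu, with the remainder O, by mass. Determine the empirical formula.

Cu2O

Assume 100 g: 88.82 g Cu, 11.18 g O.
Cu: 88.82 g ÷ 63.55 g/mol = 1.398 mol
O: 11.18 g ÷ 16.00 g/mol = 0.6987 mol
Divide by the smallest (0.6987 mol O): Cu 2.000, O 1.000
Ratio ≈ 2:1, so the empirical formula is Cu2O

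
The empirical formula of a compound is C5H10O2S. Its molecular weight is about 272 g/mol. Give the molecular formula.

C10H20O4S2

Empirical-formula mass = 134.20 g/mol
n = 272 / 134.20 = 2.03 ≈ 2
Molecular formula = (C5H10O2S)2 = C10H20O4S2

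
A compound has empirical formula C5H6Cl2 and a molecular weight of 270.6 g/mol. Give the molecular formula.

Empirical-formula mass = 137.00 g/mol
n = 270.6 / 137.00 = 1.98 ≈ 2
Molecular formula = (C5H6Cl2)2 = C10H12Cl4

C10H12Cl4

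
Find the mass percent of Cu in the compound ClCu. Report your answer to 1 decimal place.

Molar mass = 1(35.45) + 1(63.55) = 99.000 g/mol
Mass of Cu per mole = 1 × 63.55 = 63.550 g
% Cu = 63.550 / 99.000 × 100 = 64.2%

64.2%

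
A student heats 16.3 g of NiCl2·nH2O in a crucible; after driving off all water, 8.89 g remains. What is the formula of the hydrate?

Mass of water lost = 16.3 − 8.89 = 7.41 g → 7.41 / 18.02 = 0.4112 mol H2O
Molar mass of NiCl2 = 129.59 g/mol → mol NiCl2 = 8.89 / 129.59 = 0.0686
n = 0.4112 / 0.0686 = 5.99 ≈ 6 → NiCl2·6H2O

NiCl2·6H2O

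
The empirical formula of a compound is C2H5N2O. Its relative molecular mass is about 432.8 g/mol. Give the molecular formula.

Empirical-formula mass = 73.08 g/mol
n = 432.8 / 73.08 = 5.92 ≈ 6
Molecular formula = (C2H5N2O)6 = C12H30N12O6

C12H30N12O6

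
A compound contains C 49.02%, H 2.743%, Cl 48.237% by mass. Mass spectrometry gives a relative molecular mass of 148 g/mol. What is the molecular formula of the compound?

Assume 100 g: 49.02 g C, 2.743 g H, 48.237 g Cl.
Moles — C: 49.02 / 12.01 = 4.082 mol; H: 2.743 / 1.008 = 2.721 mol; Cl: 48.237 / 35.45 = 1.361 mol
Smallest is Cl at 1.361 mol; normalising gives C 3.000, H 2.000, Cl 1.000
≈ 3:2:1 → C3H2Cl
Empirical-formula mass = 73.50 g/mol
n = 148 / 73.50 = 2.01 ≈ 2
Molecular formula = (C3H2Cl)×2 = C6H4Cl2

C6H4Cl2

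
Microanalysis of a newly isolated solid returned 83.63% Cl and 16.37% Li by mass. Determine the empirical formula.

ClLi

Assume 100 g: 83.63 g Cl, 16.37 g Li.
n(Cl) = 83.63/35.45 = 2.359, n(Li) = 16.37/6.94 = 2.359
Divide by the smallest (2.359 mol Li): Cl 1.000, Li 1.000
Ratio ≈ 1:1, so the empirical formula is ClLi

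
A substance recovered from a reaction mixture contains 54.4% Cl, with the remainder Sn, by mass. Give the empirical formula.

Cl4Sn

Assume 100 g: 54.4 g Cl, 45.6 g Sn.
Moles — Cl: 54.4 / 35.45 = 1.535 mol; Sn: 45.6 / 118.71 = 0.3841 mol
Ratios (÷ 0.3841): Cl 3.995, Sn 1.000
≈ 4:1 → Cl4Sn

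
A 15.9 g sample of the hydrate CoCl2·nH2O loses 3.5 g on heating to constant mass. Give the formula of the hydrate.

CoCl2·2H2O

Mass of anhydrous CoCl2 = 15.9 − 3.5 = 12.4 g
mol H2O = 3.5 / 18.02 = 0.1942
Molar mass of CoCl2 = 129.83 g/mol → mol CoCl2 = 12.4 / 129.83 = 0.09551
n = 0.1942 / 0.09551 = 2.03 ≈ 2 → CoCl2·2H2O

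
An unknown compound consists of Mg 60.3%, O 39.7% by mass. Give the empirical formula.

Assume 100 g: 60.3 g Mg, 39.7 g O.
Moles — Mg: 60.3 / 24.31 = 2.48 mol; O: 39.7 / 16.00 = 2.481 mol
Ratios (÷ 2.48): Mg 1.000, O 1.000
Ratio ≈ 1:1, so the empirical formula is MgO

MgO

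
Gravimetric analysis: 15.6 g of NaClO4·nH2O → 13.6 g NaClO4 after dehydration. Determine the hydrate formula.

Mass of water lost = 15.6 − 13.6 = 2 g → 2 / 18.02 = 0.111 mol H2O
Molar mass of NaClO4 = 122.44 g/mol → mol NaClO4 = 13.6 / 122.44 = 0.1111
n = 0.111 / 0.1111 = 1.00 ≈ 1 → NaClO4·H2O

NaClO4·H2O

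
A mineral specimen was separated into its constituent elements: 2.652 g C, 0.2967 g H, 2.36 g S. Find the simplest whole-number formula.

n(C) = 2.652/12.01 = 0.2208, n(H) = 0.2967/1.008 = 0.2943, n(S) = 2.36/32.07 = 0.07359
Smallest is S at 0.07359 mol; normalising gives C 3.001, H 4.000, S 1.000
→ C3H4S

C3H4S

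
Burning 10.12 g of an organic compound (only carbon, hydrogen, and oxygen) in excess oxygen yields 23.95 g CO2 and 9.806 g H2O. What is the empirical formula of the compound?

C7H14O2

mol C = 23.95 / 44.01 = 0.5442; mass C = 0.5442 × 12.01 = 6.536 g
mol H = 2 × (9.806 / 18.02) = 1.088; mass H = 1.088 × 1.008 = 1.097 g
mass O = 10.12 − (7.633) = 2.487 g → mol O = 0.1554
Smallest is O at 0.1554 mol; normalising gives C 3.501, H 7.001, O 1.000
Scaling by 2: C 7.00, H 14.00, O 2.00 → C7H14O2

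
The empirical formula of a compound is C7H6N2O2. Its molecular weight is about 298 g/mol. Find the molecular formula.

C14H12N4O4

Empirical-formula mass = 150.14 g/mol
n = 298 / 150.14 = 1.98 ≈ 2
Molecular formula = (C7H6N2O2)2 = C14H12N4O4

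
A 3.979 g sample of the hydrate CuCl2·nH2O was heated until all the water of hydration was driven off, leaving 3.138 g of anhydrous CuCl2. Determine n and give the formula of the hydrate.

CuCl2·2H2O

Mass of water lost = 3.979 − 3.138 = 0.841 g → 0.841 / 18.02 = 0.04667 mol H2O
Molar mass of CuCl2 = 134.45 g/mol → mol CuCl2 = 3.138 / 134.45 = 0.02334
n = 0.04667 / 0.02334 = 2.00 ≈ 2 → CuCl2·2H2O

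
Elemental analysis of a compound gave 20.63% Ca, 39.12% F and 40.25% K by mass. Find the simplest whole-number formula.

Assume 100 g: 20.63 g Ca, 39.12 g F, 40.25 g K.
Moles — Ca: 20.63 / 40.08 = 0.5147 mol; F: 39.12 / 19.00 = 2.059 mol; K: 40.25 / 39.10 = 1.029 mol
Smallest is Ca at 0.5147 mol; normalising gives Ca 1.000, F 4.000, K 2.000
→ CaF4K2

CaF4K2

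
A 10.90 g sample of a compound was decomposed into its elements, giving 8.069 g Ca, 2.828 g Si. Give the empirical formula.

Ca: 8.069 g ÷ 40.08 g/mol = 0.2013 mol
Si: 2.828 g ÷ 28.09 g/mol = 0.1007 mol
Smallest is Si at 0.1007 mol; normalising gives Ca 2.000, Si 1.000
→ Ca2Si

Ca2Si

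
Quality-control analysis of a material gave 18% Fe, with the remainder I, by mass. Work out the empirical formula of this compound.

Assume 100 g: 18 g Fe, 82 g I.
Fe: 18 g ÷ 55.85 g/mol = 0.3223 mol
I: 82 g ÷ 126.90 g/mol = 0.6462 mol
Ratios (÷ 0.3223): Fe 1.000, I 2.005
≈ 1:2 → FeI2

FeI2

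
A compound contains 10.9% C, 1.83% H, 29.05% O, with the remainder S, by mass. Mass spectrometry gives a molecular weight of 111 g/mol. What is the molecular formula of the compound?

CH2O2S2

Assume 100 g: 10.9 g C, 1.83 g H, 29.05 g O, 58.22 g S.
C: 10.9 g ÷ 12.01 g/mol = 0.9076 mol
H: 1.83 g ÷ 1.008 g/mol = 1.815 mol
O: 29.05 g ÷ 16.00 g/mol = 1.816 mol
S: 58.22 g ÷ 32.07 g/mol = 1.815 mol
Smallest is C at 0.9076 mol; normalising gives C 1.000, H 2.000, O 2.001, S 2.000
→ CH2O2S2
Empirical-formula mass = 110.17 g/mol
n = 111 / 110.17 = 1.01 ≈ 1
Molecular formula = empirical formula = CH2O2S2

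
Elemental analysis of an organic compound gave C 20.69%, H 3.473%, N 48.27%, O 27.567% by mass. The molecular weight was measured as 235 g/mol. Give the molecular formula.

C4H8N8O4

Assume 100 g: 20.69 g C, 3.473 g H, 48.27 g N, 27.567 g O.
n(C) = 20.69/12.01 = 1.723, n(H) = 3.473/1.008 = 3.445, n(N) = 48.27/14.01 = 3.445, n(O) = 27.567/16.00 = 1.723
Ratios (÷ 1.723): C 1.000, H 2.000, N 2.000, O 1.000
≈ 1:2:2:1 → CH2N2O
Empirical-formula mass = 58.05 g/mol
n = 235 / 58.05 = 4.05 ≈ 4
Molecular formula = (CH2N2O)×4 = C4H8N8O4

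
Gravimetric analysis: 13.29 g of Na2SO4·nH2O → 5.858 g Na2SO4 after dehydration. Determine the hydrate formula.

Mass of water lost = 13.29 − 5.858 = 7.432 g → 7.432 / 18.02 = 0.4124 mol H2O
Molar mass of Na2SO4 = 142.05 g/mol → mol Na2SO4 = 5.858 / 142.05 = 0.04124
n = 0.4124 / 0.04124 = 10.00 ≈ 10 → Na2SO4·10H2O

Na2SO4·10H2O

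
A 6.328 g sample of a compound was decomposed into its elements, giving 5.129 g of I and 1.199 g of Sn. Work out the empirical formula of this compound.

Moles — I: 5.129 / 126.90 = 0.04042 mol; Sn: 1.199 / 118.71 = 0.0101 mol
Divide by the smallest (0.0101 mol Sn): I 4.002, Sn 1.000
→ I4Sn

I4Sn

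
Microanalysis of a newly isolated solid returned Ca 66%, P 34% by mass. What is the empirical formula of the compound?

Ca3P2

Assume 100 g: 66 g Ca, 34 g P.
Ca: 66 g ÷ 40.08 g/mol = 1.647 mol
P: 34 g ÷ 30.97 g/mol = 1.098 mol
Smallest is P at 1.098 mol; normalising gives Ca 1.500, P 1.000
×2: Ca 3.00, P 2.00 → Ca3P2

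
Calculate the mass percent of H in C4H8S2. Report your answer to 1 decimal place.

Molar mass = 4(12.01) + 8(1.008) + 2(32.07) = 120.244 g/mol
Mass of H per mole = 8 × 1.008 = 8.064 g
% H = 8.064 / 120.244 × 100 = 6.7%

6.7%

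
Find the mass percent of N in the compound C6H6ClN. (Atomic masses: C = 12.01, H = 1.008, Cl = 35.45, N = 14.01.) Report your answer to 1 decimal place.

Molar mass = 6(12.01) + 6(1.008) + 1(35.45) + 1(14.01) = 127.568 g/mol
Mass of N per mole = 1 × 14.01 = 14.010 g
% N = 14.010 / 127.568 × 100 = 11.0%

11.0%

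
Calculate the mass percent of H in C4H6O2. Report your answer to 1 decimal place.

Molar mass = 4(12.01) + 6(1.008) + 2(16.00) = 86.088 g/mol
Mass of H per mole = 6 × 1.008 = 6.048 g
% H = 6.048 / 86.088 × 100 = 7.0%

7.0%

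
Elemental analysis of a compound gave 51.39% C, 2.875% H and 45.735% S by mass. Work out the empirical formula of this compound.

C3H2S

Assume 100 g: 51.39 g C, 2.875 g H, 45.735 g S.
Moles — C: 51.39 / 12.01 = 4.279 mol; H: 2.875 / 1.008 = 2.852 mol; S: 45.735 / 32.07 = 1.426 mol
Ratios (÷ 1.426): C 3.000, H 2.000, S 1.000
Ratio ≈ 3:2:1, so the empirical formula is C3H2S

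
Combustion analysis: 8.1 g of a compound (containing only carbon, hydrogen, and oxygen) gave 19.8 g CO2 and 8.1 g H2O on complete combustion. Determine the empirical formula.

mol C = 19.8 / 44.01 = 0.4499; mass C = 0.4499 × 12.01 = 5.403 g
mol H = 2 × (8.1 / 18.02) = 0.8990; mass H = 0.8990 × 1.008 = 0.9062 g
mass O = 8.1 − (6.309) = 1.791 g → mol O = 0.1119
Smallest is O at 0.1119 mol; normalising gives C 4.020, H 8.033, O 1.000
Ratio ≈ 4:8:1, so the empirical formula is C4H8O

C4H8O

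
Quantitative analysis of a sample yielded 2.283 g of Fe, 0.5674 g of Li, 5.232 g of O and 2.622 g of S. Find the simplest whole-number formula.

Fe: 2.283 g ÷ 55.85 g/mol = 0.04088 mol
Li: 0.5674 g ÷ 6.94 g/mol = 0.08176 mol
O: 5.232 g ÷ 16.00 g/mol = 0.327 mol
S: 2.622 g ÷ 32.07 g/mol = 0.08176 mol
Divide by the smallest (0.04088 mol Fe): Fe 1.000, Li 2.000, O 8.000, S 2.000
Ratio ≈ 1:2:8:2, so the empirical formula is FeLi2O8S2

FeLi2O8S2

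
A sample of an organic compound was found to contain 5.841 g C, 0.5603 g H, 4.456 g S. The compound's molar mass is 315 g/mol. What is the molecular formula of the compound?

C14H16S4

C: 5.841 g ÷ 12.01 g/mol = 0.4863 mol
H: 0.5603 g ÷ 1.008 g/mol = 0.5559 mol
S: 4.456 g ÷ 32.07 g/mol = 0.1389 mol
Smallest is S at 0.1389 mol; normalising gives C 3.500, H 4.000, S 1.000
×2: C 7.00, H 8.00, S 2.00 → C7H8S2
Empirical-formula mass = 156.27 g/mol
n = 315 / 156.27 = 2.02 ≈ 2
Molecular formula = (C7H8S2)×2 = C14H16S4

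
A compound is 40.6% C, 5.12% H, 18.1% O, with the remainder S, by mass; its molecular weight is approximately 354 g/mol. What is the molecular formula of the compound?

C12H18O4S4

Assume 100 g: 40.6 g C, 5.12 g H, 18.1 g O, 36.18 g S.
C: 40.6 g ÷ 12.01 g/mol = 3.381 mol
H: 5.12 g ÷ 1.008 g/mol = 5.079 mol
O: 18.1 g ÷ 16.00 g/mol = 1.131 mol
S: 36.18 g ÷ 32.07 g/mol = 1.128 mol
Smallest is S at 1.128 mol; normalising gives C 2.996, H 4.502, O 1.003, S 1.000
Scaling by 2: C 5.99, H 9.00, O 2.01, S 2.00 → C6H9O2S2
Empirical-formula mass = 177.27 g/mol
n = 354 / 177.27 = 2.00 ≈ 2
Molecular formula = (C6H9O2S2)×2 = C12H18O4S4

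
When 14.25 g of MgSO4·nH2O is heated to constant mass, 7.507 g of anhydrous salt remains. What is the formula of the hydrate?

Mass of water lost = 14.25 − 7.507 = 6.743 g → 6.743 / 18.02 = 0.3742 mol H2O
Molar mass of MgSO4 = 120.38 g/mol → mol MgSO4 = 7.507 / 120.38 = 0.06236
n = 0.3742 / 0.06236 = 6.00 ≈ 6 → MgSO4·6H2O

MgSO4·6H2O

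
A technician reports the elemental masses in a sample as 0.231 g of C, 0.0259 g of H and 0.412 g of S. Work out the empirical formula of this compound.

C3H4S2

Moles — C: 0.231 / 12.01 = 0.01923 mol; H: 0.0259 / 1.008 = 0.02569 mol; S: 0.412 / 32.07 = 0.01285 mol
Ratios (÷ 0.01285): C 1.497, H 2.000, S 1.000
Multiply by 2: C 2.99, H 4.00, S 2.00 → C3H4S2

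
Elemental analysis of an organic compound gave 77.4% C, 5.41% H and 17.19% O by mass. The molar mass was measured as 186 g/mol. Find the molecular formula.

C12H10O2

Assume 100 g: 77.4 g C, 5.41 g H, 17.19 g O.
n(C) = 77.4/12.01 = 6.445, n(H) = 5.41/1.008 = 5.367, n(O) = 17.19/16.00 = 1.074
Ratios (÷ 1.074): C 5.998, H 4.996, O 1.000
≈ 6:5:1 → C6H5O
Empirical-formula mass = 93.10 g/mol
n = 186 / 93.10 = 2.00 ≈ 2
Molecular formula = (C6H5O)×2 = C12H10O2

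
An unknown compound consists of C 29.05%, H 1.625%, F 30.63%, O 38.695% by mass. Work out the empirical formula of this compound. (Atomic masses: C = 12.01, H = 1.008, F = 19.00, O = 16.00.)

C3H2F2O3

Assume 100 g: 29.05 g C, 1.625 g H, 30.63 g F, 38.695 g O.
Moles — C: 29.05 / 12.01 = 2.419 mol; H: 1.625 / 1.008 = 1.612 mol; F: 30.63 / 19.00 = 1.612 mol; O: 38.695 / 16.00 = 2.418 mol
Divide by the smallest (1.612 mol H): C 1.500, H 1.000, F 1.000, O 1.500
×2: C 3.00, H 2.00, F 2.00, O 3.00 → C3H2F2O3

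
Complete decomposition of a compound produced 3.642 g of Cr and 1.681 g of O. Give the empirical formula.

n(Cr) = 3.642/52.00 = 0.07004, n(O) = 1.681/16.00 = 0.1051
Divide by the smallest (0.07004 mol Cr): Cr 1.000, O 1.500
Scaling by 2: Cr 2.00, O 3.00 → Cr2O3

Cr2O3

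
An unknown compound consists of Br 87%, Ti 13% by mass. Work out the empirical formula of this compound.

Br4Ti

Assume 100 g: 87 g Br, 13 g Ti.
Moles — Br: 87 / 79.90 = 1.089 mol; Ti: 13 / 47.87 = 0.2716 mol
Ratios (÷ 0.2716): Br 4.010, Ti 1.000
≈ 4:1 → Br4Ti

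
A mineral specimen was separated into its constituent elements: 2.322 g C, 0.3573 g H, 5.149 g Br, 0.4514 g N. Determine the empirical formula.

C: 2.322 g ÷ 12.01 g/mol = 0.1933 mol
H: 0.3573 g ÷ 1.008 g/mol = 0.3545 mol
Br: 5.149 g ÷ 79.90 g/mol = 0.06444 mol
N: 0.4514 g ÷ 14.01 g/mol = 0.03222 mol
Divide by the smallest (0.03222 mol N): C 6.001, H 11.001, Br 2.000, N 1.000
→ C6H11Br2N

C6H11Br2N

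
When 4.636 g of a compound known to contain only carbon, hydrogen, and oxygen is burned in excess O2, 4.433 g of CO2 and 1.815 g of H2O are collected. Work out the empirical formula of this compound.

CH2O2

mol C = 4.433 / 44.01 = 0.1007; mass C = 0.1007 × 12.01 = 1.210 g
mol H = 2 × (1.815 / 18.02) = 0.2014; mass H = 0.2014 × 1.008 = 0.2031 g
mass O = 4.636 − (1.413) = 3.223 g → mol O = 0.2015
Divide by the smallest (0.1007 mol C): C 1.000, H 2.000, O 2.000
→ CH2O2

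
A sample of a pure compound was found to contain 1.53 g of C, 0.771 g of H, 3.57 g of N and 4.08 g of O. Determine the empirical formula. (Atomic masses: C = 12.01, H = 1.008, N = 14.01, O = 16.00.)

n(C) = 1.53/12.01 = 0.1274, n(H) = 0.771/1.008 = 0.7649, n(N) = 3.57/14.01 = 0.2548, n(O) = 4.08/16.00 = 0.255
Ratios (÷ 0.1274): C 1.000, H 6.004, N 2.000, O 2.002
≈ 1:6:2:2 → CH6N2O2

CH6N2O2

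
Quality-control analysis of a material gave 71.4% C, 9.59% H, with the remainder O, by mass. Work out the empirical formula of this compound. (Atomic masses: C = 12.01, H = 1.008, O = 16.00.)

C5H8O

Assume 100 g: 71.4 g C, 9.59 g H, 19.01 g O.
Moles — C: 71.4 / 12.01 = 5.945 mol; H: 9.59 / 1.008 = 9.514 mol; O: 19.01 / 16.00 = 1.188 mol
Smallest is O at 1.188 mol; normalising gives C 5.004, H 8.007, O 1.000
Ratio ≈ 5:8:1, so the empirical formula is C5H8O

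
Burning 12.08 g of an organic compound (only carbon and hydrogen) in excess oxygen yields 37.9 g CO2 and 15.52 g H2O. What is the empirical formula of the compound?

CH2

mol C = 37.9 / 44.01 = 0.8612; mass C = 0.8612 × 12.01 = 10.34 g
mol H = 2 × (15.52 / 18.02) = 1.723; mass H = 1.723 × 1.008 = 1.736 g
Divide by the smallest (0.8612 mol C): C 1.000, H 2.000
→ CH2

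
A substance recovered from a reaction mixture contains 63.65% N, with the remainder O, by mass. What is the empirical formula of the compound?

N2O

Assume 100 g: 63.65 g N, 36.35 g O.
n(N) = 63.65/14.01 = 4.543, n(O) = 36.35/16.00 = 2.272
Smallest is O at 2.272 mol; normalising gives N 2.000, O 1.000
Ratio ≈ 2:1, so the empirical formula is N2O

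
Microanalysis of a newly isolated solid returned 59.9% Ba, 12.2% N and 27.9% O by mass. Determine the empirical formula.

BaN2O4

Assume 100 g: 59.9 g Ba, 12.2 g N, 27.9 g O.
n(Ba) = 59.9/137.33 = 0.4362, n(N) = 12.2/14.01 = 0.8708, n(O) = 27.9/16.00 = 1.744
Divide by the smallest (0.4362 mol Ba): Ba 1.000, N 1.996, O 3.998
Ratio ≈ 1:2:4, so the empirical formula is BaN2O4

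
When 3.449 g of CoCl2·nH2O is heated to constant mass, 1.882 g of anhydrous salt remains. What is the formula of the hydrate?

Mass of water lost = 3.449 − 1.882 = 1.567 g → 1.567 / 18.02 = 0.08696 mol H2O
Molar mass of CoCl2 = 129.83 g/mol → mol CoCl2 = 1.882 / 129.83 = 0.0145
n = 0.08696 / 0.0145 = 6.00 ≈ 6 → CoCl2·6H2O

CoCl2·6H2O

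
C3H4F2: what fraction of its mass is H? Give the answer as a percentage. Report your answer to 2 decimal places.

Molar mass = 3(12.01) + 4(1.008) + 2(19.00) = 78.062 g/mol
Mass of H per mole = 4 × 1.008 = 4.032 g
% H = 4.032 / 78.062 × 100 = 5.17%

5.17%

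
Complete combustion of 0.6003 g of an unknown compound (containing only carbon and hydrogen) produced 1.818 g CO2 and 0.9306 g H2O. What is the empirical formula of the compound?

C2H5

mol C = 1.818 / 44.01 = 0.04131; mass C = 0.04131 × 12.01 = 0.4961 g
mol H = 2 × (0.9306 / 18.02) = 0.1033; mass H = 0.1033 × 1.008 = 0.1041 g
Smallest is C at 0.04131 mol; normalising gives C 1.000, H 2.500
Multiply by 2: C 2.00, H 5.00 → C2H5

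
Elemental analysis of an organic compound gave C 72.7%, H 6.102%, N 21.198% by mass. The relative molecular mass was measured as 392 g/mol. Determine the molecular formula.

C24H24N6

Assume 100 g: 72.7 g C, 6.102 g H, 21.198 g N.
Moles — C: 72.7 / 12.01 = 6.053 mol; H: 6.102 / 1.008 = 6.054 mol; N: 21.198 / 14.01 = 1.513 mol
Divide by the smallest (1.513 mol N): C 4.001, H 4.001, N 1.000
→ C4H4N
Empirical-formula mass = 66.08 g/mol
n = 392 / 66.08 = 5.93 ≈ 6
Molecular formula = (C4H4N)×6 = C24H24N6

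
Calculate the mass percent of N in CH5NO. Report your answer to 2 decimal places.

29.77%

Molar mass = 1(12.01) + 5(1.008) + 1(14.01) + 1(16.00) = 47.060 g/mol
Mass of N per mole = 1 × 14.01 = 14.010 g
% N = 14.010 / 47.060 × 100 = 29.77%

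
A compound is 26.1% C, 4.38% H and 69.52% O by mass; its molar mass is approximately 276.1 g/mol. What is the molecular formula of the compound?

Assume 100 g: 26.1 g C, 4.38 g H, 69.52 g O.
C: 26.1 g ÷ 12.01 g/mol = 2.173 mol
H: 4.38 g ÷ 1.008 g/mol = 4.345 mol
O: 69.52 g ÷ 16.00 g/mol = 4.345 mol
Smallest is C at 2.173 mol; normalising gives C 1.000, H 1.999, O 1.999
→ CH2O2
Empirical-formula mass = 46.03 g/mol
n = 276.1 / 46.03 = 6.00 ≈ 6
Molecular formula = (CH2O2)×6 = C6H12O12

C6H12O12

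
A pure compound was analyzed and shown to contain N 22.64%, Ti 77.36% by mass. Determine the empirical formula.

NTi

Assume 100 g: 22.64 g N, 77.36 g Ti.
n(N) = 22.64/14.01 = 1.616, n(Ti) = 77.36/47.87 = 1.616
Smallest is N at 1.616 mol; normalising gives N 1.000, Ti 1.000
≈ 1:1 → NTi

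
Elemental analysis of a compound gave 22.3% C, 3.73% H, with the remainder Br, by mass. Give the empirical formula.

C2H4Br

Assume 100 g: 22.3 g C, 3.73 g H, 73.97 g Br.
Moles — C: 22.3 / 12.01 = 1.857 mol; H: 3.73 / 1.008 = 3.7 mol; Br: 73.97 / 79.90 = 0.9258 mol
Smallest is Br at 0.9258 mol; normalising gives C 2.006, H 3.997, Br 1.000
→ C2H4Br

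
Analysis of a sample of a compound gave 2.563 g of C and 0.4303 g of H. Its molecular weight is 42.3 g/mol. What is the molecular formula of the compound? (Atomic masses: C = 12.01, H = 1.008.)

C3H6

Moles — C: 2.563 / 12.01 = 0.2134 mol; H: 0.4303 / 1.008 = 0.4269 mol
Smallest is C at 0.2134 mol; normalising gives C 1.000, H 2.000
≈ 1:2 → CH2
Empirical-formula mass = 14.03 g/mol
n = 42.3 / 14.03 = 3.02 ≈ 3
Molecular formula = (CH2)×3 = C3H6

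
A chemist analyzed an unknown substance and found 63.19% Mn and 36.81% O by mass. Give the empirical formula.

Assume 100 g: 63.19 g Mn, 36.81 g O.
n(Mn) = 63.19/54.94 = 1.15, n(O) = 36.81/16.00 = 2.301
Divide by the smallest (1.15 mol Mn): Mn 1.000, O 2.000
≈ 1:2 → MnO2

MnO2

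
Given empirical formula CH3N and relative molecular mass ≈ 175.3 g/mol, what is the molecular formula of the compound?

Empirical-formula mass = 29.04 g/mol
n = 175.3 / 29.04 = 6.04 ≈ 6
Molecular formula = (CH3N)6 = C6H18N6

C6H18N6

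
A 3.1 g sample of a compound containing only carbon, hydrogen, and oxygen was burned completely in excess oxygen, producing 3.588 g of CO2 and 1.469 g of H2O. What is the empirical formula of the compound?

C2H4O3

mol C = 3.588 / 44.01 = 0.08153; mass C = 0.08153 × 12.01 = 0.9791 g
mol H = 2 × (1.469 / 18.02) = 0.1630; mass H = 0.1630 × 1.008 = 0.1643 g
mass O = 3.1 − (1.143) = 1.957 g → mol O = 0.1223
Smallest is C at 0.08153 mol; normalising gives C 1.000, H 2.000, O 1.500
Scaling by 2: C 2.00, H 4.00, O 3.00 → C2H4O3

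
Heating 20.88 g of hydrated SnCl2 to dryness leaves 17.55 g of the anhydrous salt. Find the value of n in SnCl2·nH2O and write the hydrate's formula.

Mass of water lost = 20.88 − 17.55 = 3.33 g → 3.33 / 18.02 = 0.1848 mol H2O
Molar mass of SnCl2 = 189.61 g/mol → mol SnCl2 = 17.55 / 189.61 = 0.09256
n = 0.1848 / 0.09256 = 2.00 ≈ 2 → SnCl2·2H2O

SnCl2·2H2O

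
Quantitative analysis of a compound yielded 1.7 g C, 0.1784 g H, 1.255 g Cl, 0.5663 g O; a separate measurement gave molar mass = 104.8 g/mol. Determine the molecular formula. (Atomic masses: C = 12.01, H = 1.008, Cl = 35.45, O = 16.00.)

n(C) = 1.7/12.01 = 0.1415, n(H) = 0.1784/1.008 = 0.177, n(Cl) = 1.255/35.45 = 0.0354, n(O) = 0.5663/16.00 = 0.03539
Divide by the smallest (0.03539 mol O): C 3.999, H 5.000, Cl 1.000, O 1.000
≈ 4:5:1:1 → C4H5ClO
Empirical-formula mass = 104.53 g/mol
n = 104.8 / 104.53 = 1.00 ≈ 1
Molecular formula = empirical formula = C4H5ClO

C4H5ClO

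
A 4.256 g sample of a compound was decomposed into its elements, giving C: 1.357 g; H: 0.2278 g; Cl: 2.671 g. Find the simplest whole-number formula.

Moles — C: 1.357 / 12.01 = 0.113 mol; H: 0.2278 / 1.008 = 0.226 mol; Cl: 2.671 / 35.45 = 0.07535 mol
Divide by the smallest (0.07535 mol Cl): C 1.500, H 2.999, Cl 1.000
Scaling by 2: C 3.00, H 6.00, Cl 2.00 → C3H6Cl2

C3H6Cl2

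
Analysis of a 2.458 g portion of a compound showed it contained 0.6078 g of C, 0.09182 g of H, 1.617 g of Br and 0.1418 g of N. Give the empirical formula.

C: 0.6078 g ÷ 12.01 g/mol = 0.05061 mol
H: 0.09182 g ÷ 1.008 g/mol = 0.09109 mol
Br: 1.617 g ÷ 79.90 g/mol = 0.02024 mol
N: 0.1418 g ÷ 14.01 g/mol = 0.01012 mol
Divide by the smallest (0.01012 mol N): C 5.000, H 9.000, Br 2.000, N 1.000
→ C5H9Br2N

C5H9Br2N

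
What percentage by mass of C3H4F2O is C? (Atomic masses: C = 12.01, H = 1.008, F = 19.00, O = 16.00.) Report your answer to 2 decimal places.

Molar mass = 3(12.01) + 4(1.008) + 2(19.00) + 1(16.00) = 94.062 g/mol
Mass of C per mole = 3 × 12.01 = 36.030 g
% C = 36.030 / 94.062 × 100 = 38.30%

38.30%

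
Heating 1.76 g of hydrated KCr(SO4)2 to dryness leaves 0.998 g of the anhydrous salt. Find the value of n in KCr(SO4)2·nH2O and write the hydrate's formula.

KCr(SO4)2·12H2O

Mass of water lost = 1.76 − 0.998 = 0.762 g → 0.762 / 18.02 = 0.04229 mol H2O
Molar mass of KCr(SO4)2 = 283.24 g/mol → mol KCr(SO4)2 = 0.998 / 283.24 = 0.003524
n = 0.04229 / 0.003524 = 12.00 ≈ 12 → KCr(SO4)2·12H2O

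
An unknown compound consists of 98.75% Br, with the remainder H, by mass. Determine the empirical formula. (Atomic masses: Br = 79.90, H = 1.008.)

BrH

Assume 100 g: 98.75 g Br, 1.25 g H.
Br: 98.75 g ÷ 79.90 g/mol = 1.236 mol
H: 1.25 g ÷ 1.008 g/mol = 1.24 mol
Ratios (÷ 1.236): Br 1.000, H 1.003
→ BrH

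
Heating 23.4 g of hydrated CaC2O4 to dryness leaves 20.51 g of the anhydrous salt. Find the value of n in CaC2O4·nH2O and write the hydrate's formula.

Mass of water lost = 23.4 − 20.51 = 2.89 g → 2.89 / 18.02 = 0.1604 mol H2O
Molar mass of CaC2O4 = 128.10 g/mol → mol CaC2O4 = 20.51 / 128.10 = 0.1601
n = 0.1604 / 0.1601 = 1.00 ≈ 1 → CaC2O4·H2O

CaC2O4·H2O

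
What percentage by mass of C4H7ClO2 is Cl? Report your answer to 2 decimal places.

28.93%

Molar mass = 4(12.01) + 7(1.008) + 1(35.45) + 2(16.00) = 122.546 g/mol
Mass of Cl per mole = 1 × 35.45 = 35.450 g
% Cl = 35.450 / 122.546 × 100 = 28.93%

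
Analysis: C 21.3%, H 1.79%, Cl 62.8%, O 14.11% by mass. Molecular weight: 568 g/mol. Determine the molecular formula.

C10H10Cl10O5

Assume 100 g: 21.3 g C, 1.79 g H, 62.8 g Cl, 14.11 g O.
C: 21.3 g ÷ 12.01 g/mol = 1.774 mol
H: 1.79 g ÷ 1.008 g/mol = 1.776 mol
Cl: 62.8 g ÷ 35.45 g/mol = 1.772 mol
O: 14.11 g ÷ 16.00 g/mol = 0.8819 mol
Ratios (÷ 0.8819): C 2.011, H 2.014, Cl 2.009, O 1.000
≈ 2:2:2:1 → C2H2Cl2O
Empirical-formula mass = 112.94 g/mol
n = 568 / 112.94 = 5.03 ≈ 5
Molecular formula = (C2H2Cl2O)×5 = C10H10Cl10O5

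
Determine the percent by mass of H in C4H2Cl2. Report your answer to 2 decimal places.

Molar mass = 4(12.01) + 2(1.008) + 2(35.45) = 120.956 g/mol
Mass of H per mole = 2 × 1.008 = 2.016 g
% H = 2.016 / 120.956 × 100 = 1.67%

1.67%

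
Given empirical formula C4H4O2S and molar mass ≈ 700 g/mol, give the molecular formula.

C24H24O12S6

Empirical-formula mass = 116.14 g/mol
n = 700 / 116.14 = 6.03 ≈ 6
Molecular formula = (C4H4O2S)6 = C24H24O12S6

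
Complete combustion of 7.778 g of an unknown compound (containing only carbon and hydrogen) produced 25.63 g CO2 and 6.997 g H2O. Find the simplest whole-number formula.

C3H4

mol C = 25.63 / 44.01 = 0.5824; mass C = 0.5824 × 12.01 = 6.994 g
mol H = 2 × (6.997 / 18.02) = 0.7766; mass H = 0.7766 × 1.008 = 0.7828 g
Ratios (÷ 0.5824): C 1.000, H 1.333
Scaling by 3: C 3.00, H 4.00 → C3H4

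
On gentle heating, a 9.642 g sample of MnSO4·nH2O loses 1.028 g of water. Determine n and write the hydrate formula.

MnSO4·H2O

Mass of anhydrous MnSO4 = 9.642 − 1.028 = 8.614 g
mol H2O = 1.028 / 18.02 = 0.05705
Molar mass of MnSO4 = 151.01 g/mol → mol MnSO4 = 8.614 / 151.01 = 0.05704
n = 0.05705 / 0.05704 = 1.00 ≈ 1 → MnSO4·H2O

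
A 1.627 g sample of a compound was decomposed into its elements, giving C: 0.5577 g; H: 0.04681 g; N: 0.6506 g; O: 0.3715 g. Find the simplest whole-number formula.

Moles — C: 0.5577 / 12.01 = 0.04644 mol; H: 0.04681 / 1.008 = 0.04644 mol; N: 0.6506 / 14.01 = 0.04644 mol; O: 0.3715 / 16.00 = 0.02322 mol
Smallest is O at 0.02322 mol; normalising gives C 2.000, H 2.000, N 2.000, O 1.000
→ C2H2N2O

C2H2N2O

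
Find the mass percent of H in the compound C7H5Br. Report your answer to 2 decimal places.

Molar mass = 7(12.01) + 5(1.008) + 1(79.90) = 169.010 g/mol
Mass of H per mole = 5 × 1.008 = 5.040 g
% H = 5.040 / 169.010 × 100 = 2.98%

2.98%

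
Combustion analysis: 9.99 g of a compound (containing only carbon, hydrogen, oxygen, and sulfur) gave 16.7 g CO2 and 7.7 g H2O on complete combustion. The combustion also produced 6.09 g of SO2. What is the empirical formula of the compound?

mol C = 16.7 / 44.01 = 0.3795; mass C = 0.3795 × 12.01 = 4.557 g
mol H = 2 × (7.7 / 18.02) = 0.8546; mass H = 0.8546 × 1.008 = 0.8614 g
mol S = 6.09 / 64.07 = 0.09505; mass S = 3.048 g
mass O = 9.99 − (8.467) = 1.523 g → mol O = 0.09518
Ratios (÷ 0.09505): C 3.992, H 8.991, O 1.001, S 1.000
Ratio ≈ 4:9:1:1, so the empirical formula is C4H9OS

C4H9OS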